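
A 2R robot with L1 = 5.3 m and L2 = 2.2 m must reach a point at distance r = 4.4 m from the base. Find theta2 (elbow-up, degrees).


cos(theta2) = (r^2 - L1^2 - L2^2) / (2*L1*L2)
cos(theta2) = (19.36 - 28.09 - 4.84) / 23.32
cos(theta2) = -0.581904
theta2 = 125.5846 degrees


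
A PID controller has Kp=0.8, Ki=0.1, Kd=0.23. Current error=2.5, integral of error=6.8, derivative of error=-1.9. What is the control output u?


u = Kp*e + Ki*int(e) + Kd*de/dt
= 0.8*2.5 + 0.1*6.8 + 0.23*(-1.9)
= 2.0 + 0.68 + -0.437
= 2.243


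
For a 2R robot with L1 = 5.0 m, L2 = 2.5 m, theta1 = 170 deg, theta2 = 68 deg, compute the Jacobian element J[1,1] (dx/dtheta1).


J[1,1] = -L1*sin(t1) - L2*sin(t1+t2)
= -5.0*sin(170) - 2.5*sin(238)
= 1.2519


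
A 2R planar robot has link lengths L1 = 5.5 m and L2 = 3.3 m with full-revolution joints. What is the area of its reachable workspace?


r_max = L1 + L2 = 8.8 m
r_min = |L1 - L2| = 2.2 m
Area = pi*(r_max^2 - r_min^2)
= pi*(77.44 - 4.84)
= pi * 72.6
= 228.0796 m^2


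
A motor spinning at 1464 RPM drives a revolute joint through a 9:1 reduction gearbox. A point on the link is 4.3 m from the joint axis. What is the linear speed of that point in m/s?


omega_motor = 1464 * 2*pi/60 = 153.3097 rad/s
omega_joint = omega_motor / 9 = 17.0344 rad/s
v = omega_joint * r = 17.0344 * 4.3
= 73.248 m/s


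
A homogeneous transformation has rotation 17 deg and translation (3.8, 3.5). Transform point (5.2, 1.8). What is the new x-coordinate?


x' = cos(theta)*px - sin(theta)*py + tx
= 0.9563*5.2 - 0.2924*1.8 + 3.8
= 8.2465


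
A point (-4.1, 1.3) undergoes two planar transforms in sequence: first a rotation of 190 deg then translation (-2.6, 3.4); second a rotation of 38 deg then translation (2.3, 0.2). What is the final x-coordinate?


After transform 1:
x1 = cos(190)*-4.1 - sin(190)*1.3 + -2.6 = 1.6635
y1 = sin(190)*-4.1 + cos(190)*1.3 + 3.4 = 2.8317
After transform 2:
x2 = cos(38)*1.6635 - sin(38)*2.8317 + 2.3
= 1.8674


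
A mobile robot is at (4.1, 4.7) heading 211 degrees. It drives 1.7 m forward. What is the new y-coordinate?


y_new = y0 + d*sin(theta)
= 4.7 + 1.7*sin(211)
= 4.7 + -0.8756
= 3.8244


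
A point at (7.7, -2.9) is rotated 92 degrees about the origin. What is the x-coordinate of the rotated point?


x' = x*cos(theta) - y*sin(theta)
cos(92 deg) = -0.0349, sin(92 deg) = 0.9994
x' = 7.7 * -0.0349 - -2.9 * 0.9994
= -0.2687 - -2.8982
= 2.6295


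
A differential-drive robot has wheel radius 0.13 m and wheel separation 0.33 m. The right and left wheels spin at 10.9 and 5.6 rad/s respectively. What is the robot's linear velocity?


vR = r*wR = 0.13*10.9 = 1.417 m/s
vL = r*wL = 0.13*5.6 = 0.728 m/s
v = (vR+vL)/2 = 1.0725 m/s
omega = (vR-vL)/L = 2.0879 rad/s
linear velocity = 1.0725 m/s


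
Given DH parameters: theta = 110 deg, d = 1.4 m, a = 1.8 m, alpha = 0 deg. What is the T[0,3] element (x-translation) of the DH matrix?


T[0,3] = a * cos(theta)
= 1.8 * cos(110 deg)
= 1.8 * -0.342
= -0.6156


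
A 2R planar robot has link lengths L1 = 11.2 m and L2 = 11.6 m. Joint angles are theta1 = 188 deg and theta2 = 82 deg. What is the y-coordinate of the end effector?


Convert angles to radians: theta1 = 3.2812, theta2 = 1.4312
y = L1*sin(theta1) + L2*sin(theta1+theta2)
y = -1.5587 + -11.6
y = -13.1587


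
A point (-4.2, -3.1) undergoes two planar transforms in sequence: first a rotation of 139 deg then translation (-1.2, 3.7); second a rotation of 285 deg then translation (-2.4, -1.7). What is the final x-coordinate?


After transform 1:
x1 = cos(139)*-4.2 - sin(139)*-3.1 + -1.2 = 4.0036
y1 = sin(139)*-4.2 + cos(139)*-3.1 + 3.7 = 3.2842
After transform 2:
x2 = cos(285)*4.0036 - sin(285)*3.2842 + -2.4
= 1.8084


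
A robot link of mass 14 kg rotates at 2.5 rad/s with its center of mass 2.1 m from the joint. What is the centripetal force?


F = m * omega^2 * r
= 14 * 2.5^2 * 2.1
= 14 * 6.25 * 2.1
= 183.75 N


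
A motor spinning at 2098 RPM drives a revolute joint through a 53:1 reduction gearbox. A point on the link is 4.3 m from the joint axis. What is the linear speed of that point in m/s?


omega_motor = 2098 * 2*pi/60 = 219.702 rad/s
omega_joint = omega_motor / 53 = 4.1453 rad/s
v = omega_joint * r = 4.1453 * 4.3
= 17.8249 m/s


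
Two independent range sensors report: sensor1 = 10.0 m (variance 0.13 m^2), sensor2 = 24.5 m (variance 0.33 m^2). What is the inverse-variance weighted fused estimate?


w1 = (1/var1) / (1/var1 + 1/var2)
   = 7.6923 / (7.6923 + 3.0303) = 0.7174
w2 = 1 - w1 = 0.2826
fused = w1*s1 + w2*s2 = 7.1739 + 6.9239
= 14.0978 m


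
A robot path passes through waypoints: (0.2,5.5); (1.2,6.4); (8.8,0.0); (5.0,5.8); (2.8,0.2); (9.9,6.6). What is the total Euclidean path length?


Segment lengths:
  seg1 = sqrt((1.0)^2 + (0.9)^2) = 1.3454
  seg2 = sqrt((7.6)^2 + (-6.4)^2) = 9.9358
  seg3 = sqrt((-3.8)^2 + (5.8)^2) = 6.934
  seg4 = sqrt((-2.2)^2 + (-5.6)^2) = 6.0166
  seg5 = sqrt((7.1)^2 + (6.4)^2) = 9.5588
Total = 33.7905


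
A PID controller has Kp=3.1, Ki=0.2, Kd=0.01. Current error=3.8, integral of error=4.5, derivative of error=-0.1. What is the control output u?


u = Kp*e + Ki*int(e) + Kd*de/dt
= 3.1*3.8 + 0.2*4.5 + 0.01*(-0.1)
= 11.78 + 0.9 + -0.001
= 12.679


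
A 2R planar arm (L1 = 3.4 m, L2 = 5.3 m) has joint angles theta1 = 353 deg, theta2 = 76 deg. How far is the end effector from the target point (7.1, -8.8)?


End effector via forward kinematics:
x = L1*cos(t1) + L2*cos(t1+t2) = 5.274
y = L1*sin(t1) + L2*sin(t1+t2) = 4.5336
Distance to target:
d = sqrt((7.1 - 5.274)^2 + (-8.8 - 4.5336)^2)
= sqrt(3.3343 + 177.7854)
= 13.4581 m


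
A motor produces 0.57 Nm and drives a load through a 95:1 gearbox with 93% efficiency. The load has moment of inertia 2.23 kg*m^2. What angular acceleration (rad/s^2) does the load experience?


tau_out = tau_motor * N * eta
= 0.57 * 95 * 0.93 = 50.3595 Nm
alpha = tau_out / I = 50.3595 / 2.23
= 22.5827 rad/s^2


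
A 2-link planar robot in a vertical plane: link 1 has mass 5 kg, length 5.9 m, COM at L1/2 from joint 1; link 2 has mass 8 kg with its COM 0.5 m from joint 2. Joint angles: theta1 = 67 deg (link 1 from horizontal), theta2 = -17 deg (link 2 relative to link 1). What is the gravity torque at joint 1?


Horizontal distance from joint 1 to link-1 COM:
  x_c1 = (L1/2)*cos(t1) = 2.95 * 0.3907 = 1.1527 m
Horizontal distance from joint 1 to link-2 COM:
  x_c2 = L1*cos(t1) + Lc2*cos(t1+t2)
       = 5.9*0.3907 + 0.5*0.6428 = 2.6267 m
tau1 = m1*g*x_c1 + m2*g*x_c2
     = 5*9.81*1.1527 + 8*9.81*2.6267
     = 56.5378 + 206.144
     = 262.6818 Nm


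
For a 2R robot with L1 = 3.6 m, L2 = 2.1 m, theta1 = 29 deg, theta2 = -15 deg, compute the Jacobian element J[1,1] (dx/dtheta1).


J[1,1] = -L1*sin(t1) - L2*sin(t1+t2)
= -3.6*sin(29) - 2.1*sin(14)
= -2.2534


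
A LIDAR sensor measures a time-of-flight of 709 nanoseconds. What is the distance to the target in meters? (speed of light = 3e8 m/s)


tof = 709 ns = 7.09e-07 s
dist = c * tof / 2
= 3e8 * 7.09e-07 / 2
= 106.35 m


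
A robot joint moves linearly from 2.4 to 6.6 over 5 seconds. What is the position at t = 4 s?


s = t/T = 4/5 = 0.8
p(t) = p0 + (pf-p0)*s
= 2.4 + (6.6 - 2.4) * 0.8
= 5.76


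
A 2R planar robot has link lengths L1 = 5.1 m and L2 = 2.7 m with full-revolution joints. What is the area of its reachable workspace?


r_max = L1 + L2 = 7.8 m
r_min = |L1 - L2| = 2.4 m
Area = pi*(r_max^2 - r_min^2)
= pi*(60.84 - 5.76)
= pi * 55.08
= 173.0389 m^2


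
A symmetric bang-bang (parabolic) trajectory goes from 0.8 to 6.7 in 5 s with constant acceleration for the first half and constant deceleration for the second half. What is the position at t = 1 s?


Symmetric rest-to-rest: each phase covers (pf-p0)/2 in time T/2. 0.5*a*(T/2)^2 = (pf-p0)/2 => a = 4*(pf-p0)/T^2
a = 4*(6.7-0.8)/5^2 = 0.944
t = 1 is in the acceleration phase (t <= T/2).
p = p0 + 0.5*a*t^2 = 0.8 + 0.5*0.944*1^2
= 1.272


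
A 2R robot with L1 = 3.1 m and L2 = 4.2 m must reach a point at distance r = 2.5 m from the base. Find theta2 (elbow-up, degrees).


cos(theta2) = (r^2 - L1^2 - L2^2) / (2*L1*L2)
cos(theta2) = (6.25 - 9.61 - 17.64) / 26.04
cos(theta2) = -0.806452
theta2 = 143.7507 degrees


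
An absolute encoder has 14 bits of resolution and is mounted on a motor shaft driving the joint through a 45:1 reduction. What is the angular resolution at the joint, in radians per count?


counts = 2^14 = 16384
effective counts at joint = 16384 * 45 = 737280
resolution = 2*pi / 737280
= 8.5221e-06 rad/count


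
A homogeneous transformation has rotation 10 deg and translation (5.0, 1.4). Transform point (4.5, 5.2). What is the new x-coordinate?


x' = cos(theta)*px - sin(theta)*py + tx
= 0.9848*4.5 - 0.1736*5.2 + 5.0
= 8.5287


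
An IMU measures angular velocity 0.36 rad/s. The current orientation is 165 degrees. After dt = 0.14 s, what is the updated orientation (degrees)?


delta_theta = w * dt = 0.36 * 0.14 = 0.0504 rad
= 2.8877 deg
theta_new = 165 + 2.8877 = 167.8877 deg


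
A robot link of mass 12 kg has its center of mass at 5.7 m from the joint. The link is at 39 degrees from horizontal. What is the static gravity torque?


tau = m*g*L*cos(angle)
= 12 * 9.81 * 5.7 * cos(39 deg)
= 12 * 9.81 * 5.7 * 0.7771
= 521.468 Nm


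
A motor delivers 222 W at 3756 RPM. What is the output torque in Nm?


omega = 3756 * 2*pi/60 = 393.3274 rad/s
tau = P / omega = 222 / 393.3274
= 0.5644 Nm


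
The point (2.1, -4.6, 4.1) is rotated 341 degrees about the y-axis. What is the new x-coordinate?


Rotation about y-axis: x' = x*cos(theta) + z*sin(theta)
= 2.1 * 0.9455 + 4.1 * -0.3256
= 0.6508


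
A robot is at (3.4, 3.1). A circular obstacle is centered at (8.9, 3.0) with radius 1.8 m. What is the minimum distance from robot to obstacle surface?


center_dist = sqrt((3.4-8.9)^2 + (3.1-3.0)^2)
= sqrt(30.25 + 0.01)
= 5.5009
min_dist = center_dist - radius = 5.5009 - 1.8 = 3.7009 m


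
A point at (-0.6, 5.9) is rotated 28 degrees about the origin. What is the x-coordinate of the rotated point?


x' = x*cos(theta) - y*sin(theta)
cos(28 deg) = 0.8829, sin(28 deg) = 0.4695
x' = -0.6 * 0.8829 - 5.9 * 0.4695
= -0.5298 - 2.7699
= -3.2997


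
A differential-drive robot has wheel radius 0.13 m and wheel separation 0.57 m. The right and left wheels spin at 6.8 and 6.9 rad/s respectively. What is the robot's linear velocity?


vR = r*wR = 0.13*6.8 = 0.884 m/s
vL = r*wL = 0.13*6.9 = 0.897 m/s
v = (vR+vL)/2 = 0.8905 m/s
omega = (vR-vL)/L = -0.0228 rad/s
linear velocity = 0.8905 m/s


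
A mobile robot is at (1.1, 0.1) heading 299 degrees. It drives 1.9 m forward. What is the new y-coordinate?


y_new = y0 + d*sin(theta)
= 0.1 + 1.9*sin(299)
= 0.1 + -1.6618
= -1.5618


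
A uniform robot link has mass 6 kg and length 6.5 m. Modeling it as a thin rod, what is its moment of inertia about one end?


I = (1/3) * m * L^2
= (1/3) * 6 * 6.5^2
= 0.333333 * 6 * 42.25
= 84.5 kg*m^2


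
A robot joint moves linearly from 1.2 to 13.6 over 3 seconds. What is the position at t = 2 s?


s = t/T = 2/3 = 0.6667
p(t) = p0 + (pf-p0)*s
= 1.2 + (13.6 - 1.2) * 0.6667
= 9.4667


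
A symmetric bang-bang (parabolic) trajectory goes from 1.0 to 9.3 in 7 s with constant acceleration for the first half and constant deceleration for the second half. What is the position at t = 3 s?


Symmetric rest-to-rest: each phase covers (pf-p0)/2 in time T/2. 0.5*a*(T/2)^2 = (pf-p0)/2 => a = 4*(pf-p0)/T^2
a = 4*(9.3-1.0)/7^2 = 0.6776
t = 3 is in the acceleration phase (t <= T/2).
p = p0 + 0.5*a*t^2 = 1.0 + 0.5*0.6776*3^2
= 4.049


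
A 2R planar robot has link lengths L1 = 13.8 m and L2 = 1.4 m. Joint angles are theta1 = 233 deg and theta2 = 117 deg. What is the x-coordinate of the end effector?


Convert angles to radians: theta1 = 4.0666, theta2 = 2.042
x = L1*cos(theta1) + L2*cos(theta1+theta2)
x = -8.305 + 1.3787
x = -6.9263


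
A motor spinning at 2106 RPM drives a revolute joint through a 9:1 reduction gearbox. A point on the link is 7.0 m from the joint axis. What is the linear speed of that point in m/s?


omega_motor = 2106 * 2*pi/60 = 220.5398 rad/s
omega_joint = omega_motor / 9 = 24.5044 rad/s
v = omega_joint * r = 24.5044 * 7.0
= 171.531 m/s


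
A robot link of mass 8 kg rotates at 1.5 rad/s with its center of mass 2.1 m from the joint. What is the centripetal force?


F = m * omega^2 * r
= 8 * 1.5^2 * 2.1
= 8 * 2.25 * 2.1
= 37.8 N


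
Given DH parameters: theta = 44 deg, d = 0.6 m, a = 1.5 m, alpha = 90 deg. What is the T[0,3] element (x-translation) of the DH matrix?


T[0,3] = a * cos(theta)
= 1.5 * cos(44 deg)
= 1.5 * 0.7193
= 1.079


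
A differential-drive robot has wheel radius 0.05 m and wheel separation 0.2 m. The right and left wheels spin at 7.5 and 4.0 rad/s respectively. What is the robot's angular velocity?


vR = r*wR = 0.05*7.5 = 0.375 m/s
vL = r*wL = 0.05*4.0 = 0.2 m/s
v = (vR+vL)/2 = 0.2875 m/s
omega = (vR-vL)/L = 0.875 rad/s
angular velocity = 0.875 rad/s


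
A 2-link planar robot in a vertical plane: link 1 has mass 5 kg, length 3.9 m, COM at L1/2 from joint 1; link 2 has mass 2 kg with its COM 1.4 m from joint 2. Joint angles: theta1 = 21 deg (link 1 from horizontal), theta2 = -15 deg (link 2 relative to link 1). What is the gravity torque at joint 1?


Horizontal distance from joint 1 to link-1 COM:
  x_c1 = (L1/2)*cos(t1) = 1.95 * 0.9336 = 1.8205 m
Horizontal distance from joint 1 to link-2 COM:
  x_c2 = L1*cos(t1) + Lc2*cos(t1+t2)
       = 3.9*0.9336 + 1.4*0.9945 = 5.0333 m
tau1 = m1*g*x_c1 + m2*g*x_c2
     = 5*9.81*1.8205 + 2*9.81*5.0333
     = 89.2946 + 98.7532
     = 188.0479 Nm


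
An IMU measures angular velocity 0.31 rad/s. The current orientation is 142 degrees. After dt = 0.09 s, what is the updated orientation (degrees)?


delta_theta = w * dt = 0.31 * 0.09 = 0.0279 rad
= 1.5986 deg
theta_new = 142 + 1.5986 = 143.5986 deg


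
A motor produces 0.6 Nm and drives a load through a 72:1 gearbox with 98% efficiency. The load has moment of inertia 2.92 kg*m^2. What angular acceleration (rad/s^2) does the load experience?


tau_out = tau_motor * N * eta
= 0.6 * 72 * 0.98 = 42.336 Nm
alpha = tau_out / I = 42.336 / 2.92
= 14.4986 rad/s^2


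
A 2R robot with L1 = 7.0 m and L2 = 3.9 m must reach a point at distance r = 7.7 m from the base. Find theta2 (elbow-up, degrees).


cos(theta2) = (r^2 - L1^2 - L2^2) / (2*L1*L2)
cos(theta2) = (59.29 - 49.0 - 15.21) / 54.6
cos(theta2) = -0.09011
theta2 = 95.1699 degrees


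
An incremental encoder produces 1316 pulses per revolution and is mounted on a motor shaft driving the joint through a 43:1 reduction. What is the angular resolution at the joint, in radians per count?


counts per rev = 1316
effective counts at joint = 1316 * 43 = 56588
resolution = 2*pi / 56588
= 1.1103e-04 rad/count


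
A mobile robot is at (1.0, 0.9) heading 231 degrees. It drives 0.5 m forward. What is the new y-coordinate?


y_new = y0 + d*sin(theta)
= 0.9 + 0.5*sin(231)
= 0.9 + -0.3886
= 0.5114


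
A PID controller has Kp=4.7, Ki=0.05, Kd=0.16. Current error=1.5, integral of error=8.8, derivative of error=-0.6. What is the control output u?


u = Kp*e + Ki*int(e) + Kd*de/dt
= 4.7*1.5 + 0.05*8.8 + 0.16*(-0.6)
= 7.05 + 0.44 + -0.096
= 7.394


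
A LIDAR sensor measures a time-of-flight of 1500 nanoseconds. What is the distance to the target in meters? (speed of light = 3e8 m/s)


tof = 1500 ns = 1.5e-06 s
dist = c * tof / 2
= 3e8 * 1.5e-06 / 2
= 225.0 m


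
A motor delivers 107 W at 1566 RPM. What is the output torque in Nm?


omega = 1566 * 2*pi/60 = 163.9911 rad/s
tau = P / omega = 107 / 163.9911
= 0.6525 Nm


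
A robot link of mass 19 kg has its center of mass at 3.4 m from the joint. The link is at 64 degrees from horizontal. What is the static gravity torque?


tau = m*g*L*cos(angle)
= 19 * 9.81 * 3.4 * cos(64 deg)
= 19 * 9.81 * 3.4 * 0.4384
= 277.8072 Nm


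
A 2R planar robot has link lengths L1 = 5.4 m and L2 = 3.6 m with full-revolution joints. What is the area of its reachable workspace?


r_max = L1 + L2 = 9.0 m
r_min = |L1 - L2| = 1.8 m
Area = pi*(r_max^2 - r_min^2)
= pi*(81.0 - 3.24)
= pi * 77.76
= 244.2902 m^2


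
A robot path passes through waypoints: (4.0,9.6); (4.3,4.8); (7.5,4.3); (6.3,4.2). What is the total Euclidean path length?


Segment lengths:
  seg1 = sqrt((0.3)^2 + (-4.8)^2) = 4.8094
  seg2 = sqrt((3.2)^2 + (-0.5)^2) = 3.2388
  seg3 = sqrt((-1.2)^2 + (-0.1)^2) = 1.2042
Total = 9.2524


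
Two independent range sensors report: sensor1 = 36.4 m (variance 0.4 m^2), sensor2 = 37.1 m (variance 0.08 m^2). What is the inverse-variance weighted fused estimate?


w1 = (1/var1) / (1/var1 + 1/var2)
   = 2.5 / (2.5 + 12.5) = 0.1667
w2 = 1 - w1 = 0.8333
fused = w1*s1 + w2*s2 = 6.0667 + 30.9167
= 36.9833 m


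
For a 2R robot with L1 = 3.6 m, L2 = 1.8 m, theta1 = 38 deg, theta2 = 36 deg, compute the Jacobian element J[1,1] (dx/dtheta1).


J[1,1] = -L1*sin(t1) - L2*sin(t1+t2)
= -3.6*sin(38) - 1.8*sin(74)
= -3.9467


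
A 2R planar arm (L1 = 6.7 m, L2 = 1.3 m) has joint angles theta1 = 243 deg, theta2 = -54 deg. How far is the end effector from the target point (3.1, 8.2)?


End effector via forward kinematics:
x = L1*cos(t1) + L2*cos(t1+t2) = -4.3257
y = L1*sin(t1) + L2*sin(t1+t2) = -6.1731
Distance to target:
d = sqrt((3.1 - -4.3257)^2 + (8.2 - -6.1731)^2)
= sqrt(55.1415 + 206.5862)
= 16.178 m


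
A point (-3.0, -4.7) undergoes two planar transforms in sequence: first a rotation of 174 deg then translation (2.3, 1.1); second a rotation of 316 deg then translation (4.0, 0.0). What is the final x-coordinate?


After transform 1:
x1 = cos(174)*-3.0 - sin(174)*-4.7 + 2.3 = 5.7748
y1 = sin(174)*-3.0 + cos(174)*-4.7 + 1.1 = 5.4607
After transform 2:
x2 = cos(316)*5.7748 - sin(316)*5.4607 + 4.0
= 11.9474


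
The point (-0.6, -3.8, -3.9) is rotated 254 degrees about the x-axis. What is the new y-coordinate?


Rotation about x-axis: y' = y*cos(theta) - z*sin(theta)
= -3.8 * -0.2756 - -3.9 * -0.9613
= -2.7015


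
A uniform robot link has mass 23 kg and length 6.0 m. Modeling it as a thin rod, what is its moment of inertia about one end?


I = (1/3) * m * L^2
= (1/3) * 23 * 6.0^2
= 0.333333 * 23 * 36.0
= 276.0 kg*m^2


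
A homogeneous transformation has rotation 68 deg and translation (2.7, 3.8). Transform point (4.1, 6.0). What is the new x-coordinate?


x' = cos(theta)*px - sin(theta)*py + tx
= 0.3746*4.1 - 0.9272*6.0 + 2.7
= -1.3272


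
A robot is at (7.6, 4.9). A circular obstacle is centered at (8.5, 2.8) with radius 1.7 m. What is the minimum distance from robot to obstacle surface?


center_dist = sqrt((7.6-8.5)^2 + (4.9-2.8)^2)
= sqrt(0.81 + 4.41)
= 2.2847
min_dist = center_dist - radius = 2.2847 - 1.7 = 0.5847 m


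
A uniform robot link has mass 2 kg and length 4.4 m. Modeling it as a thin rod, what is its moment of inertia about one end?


I = (1/3) * m * L^2
= (1/3) * 2 * 4.4^2
= 0.333333 * 2 * 19.36
= 12.9067 kg*m^2


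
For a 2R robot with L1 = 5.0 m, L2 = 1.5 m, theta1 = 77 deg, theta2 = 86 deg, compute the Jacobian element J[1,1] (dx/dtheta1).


J[1,1] = -L1*sin(t1) - L2*sin(t1+t2)
= -5.0*sin(77) - 1.5*sin(163)
= -5.3104


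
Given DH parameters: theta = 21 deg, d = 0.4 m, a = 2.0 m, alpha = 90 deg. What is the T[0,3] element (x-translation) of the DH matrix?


T[0,3] = a * cos(theta)
= 2.0 * cos(21 deg)
= 2.0 * 0.9336
= 1.8672


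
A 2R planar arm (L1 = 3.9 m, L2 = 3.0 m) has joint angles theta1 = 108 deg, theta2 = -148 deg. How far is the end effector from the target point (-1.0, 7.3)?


End effector via forward kinematics:
x = L1*cos(t1) + L2*cos(t1+t2) = 1.093
y = L1*sin(t1) + L2*sin(t1+t2) = 1.7808
Distance to target:
d = sqrt((-1.0 - 1.093)^2 + (7.3 - 1.7808)^2)
= sqrt(4.3805 + 30.462)
= 5.9028 m


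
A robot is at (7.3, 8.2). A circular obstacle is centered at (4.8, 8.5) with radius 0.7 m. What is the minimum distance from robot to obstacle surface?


center_dist = sqrt((7.3-4.8)^2 + (8.2-8.5)^2)
= sqrt(6.25 + 0.09)
= 2.5179
min_dist = center_dist - radius = 2.5179 - 0.7 = 1.8179 m


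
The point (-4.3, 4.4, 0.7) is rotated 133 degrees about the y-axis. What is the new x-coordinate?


Rotation about y-axis: x' = x*cos(theta) + z*sin(theta)
= -4.3 * -0.682 + 0.7 * 0.7314
= 3.4445


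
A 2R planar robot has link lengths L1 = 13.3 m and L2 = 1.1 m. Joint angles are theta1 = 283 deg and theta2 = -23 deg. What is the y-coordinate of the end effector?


Convert angles to radians: theta1 = 4.9393, theta2 = -0.4014
y = L1*sin(theta1) + L2*sin(theta1+theta2)
y = -12.9591 + -1.0833
y = -14.0424


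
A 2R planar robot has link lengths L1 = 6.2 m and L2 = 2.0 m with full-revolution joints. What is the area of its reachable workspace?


r_max = L1 + L2 = 8.2 m
r_min = |L1 - L2| = 4.2 m
Area = pi*(r_max^2 - r_min^2)
= pi*(67.24 - 17.64)
= pi * 49.6
= 155.823 m^2


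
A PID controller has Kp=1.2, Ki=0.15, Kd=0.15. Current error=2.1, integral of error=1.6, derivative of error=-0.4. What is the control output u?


u = Kp*e + Ki*int(e) + Kd*de/dt
= 1.2*2.1 + 0.15*1.6 + 0.15*(-0.4)
= 2.52 + 0.24 + -0.06
= 2.7


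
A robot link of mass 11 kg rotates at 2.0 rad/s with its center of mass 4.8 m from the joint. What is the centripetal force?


F = m * omega^2 * r
= 11 * 2.0^2 * 4.8
= 11 * 4.0 * 4.8
= 211.2 N


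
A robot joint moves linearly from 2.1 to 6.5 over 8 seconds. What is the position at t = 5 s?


s = t/T = 5/8 = 0.625
p(t) = p0 + (pf-p0)*s
= 2.1 + (6.5 - 2.1) * 0.625
= 4.85


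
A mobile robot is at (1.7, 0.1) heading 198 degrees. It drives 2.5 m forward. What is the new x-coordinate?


x_new = x0 + d*cos(theta)
= 1.7 + 2.5*cos(198)
= 1.7 + -2.3776
= -0.6776


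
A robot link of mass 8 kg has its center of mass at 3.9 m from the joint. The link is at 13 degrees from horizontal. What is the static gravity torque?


tau = m*g*L*cos(angle)
= 8 * 9.81 * 3.9 * cos(13 deg)
= 8 * 9.81 * 3.9 * 0.9744
= 298.2274 Nm


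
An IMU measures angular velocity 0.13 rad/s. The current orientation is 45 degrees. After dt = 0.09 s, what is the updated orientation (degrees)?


delta_theta = w * dt = 0.13 * 0.09 = 0.0117 rad
= 0.6704 deg
theta_new = 45 + 0.6704 = 45.6704 deg


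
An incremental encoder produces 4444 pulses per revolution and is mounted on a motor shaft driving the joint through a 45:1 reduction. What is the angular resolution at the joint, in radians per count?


counts per rev = 4444
effective counts at joint = 4444 * 45 = 199980
resolution = 2*pi / 199980
= 3.1419e-05 rad/count


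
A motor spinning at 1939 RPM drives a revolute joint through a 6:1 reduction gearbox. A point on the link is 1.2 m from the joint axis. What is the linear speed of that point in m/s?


omega_motor = 1939 * 2*pi/60 = 203.0516 rad/s
omega_joint = omega_motor / 6 = 33.8419 rad/s
v = omega_joint * r = 33.8419 * 1.2
= 40.6103 m/s


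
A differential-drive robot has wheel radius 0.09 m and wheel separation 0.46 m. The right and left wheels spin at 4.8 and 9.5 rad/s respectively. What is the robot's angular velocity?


vR = r*wR = 0.09*4.8 = 0.432 m/s
vL = r*wL = 0.09*9.5 = 0.855 m/s
v = (vR+vL)/2 = 0.6435 m/s
omega = (vR-vL)/L = -0.9196 rad/s
angular velocity = -0.9196 rad/s


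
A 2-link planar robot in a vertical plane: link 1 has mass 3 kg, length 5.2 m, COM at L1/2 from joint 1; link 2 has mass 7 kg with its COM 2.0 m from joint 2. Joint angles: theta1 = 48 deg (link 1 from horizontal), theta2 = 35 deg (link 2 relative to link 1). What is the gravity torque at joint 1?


Horizontal distance from joint 1 to link-1 COM:
  x_c1 = (L1/2)*cos(t1) = 2.6 * 0.6691 = 1.7397 m
Horizontal distance from joint 1 to link-2 COM:
  x_c2 = L1*cos(t1) + Lc2*cos(t1+t2)
       = 5.2*0.6691 + 2.0*0.1219 = 3.7232 m
tau1 = m1*g*x_c1 + m2*g*x_c2
     = 3*9.81*1.7397 + 7*9.81*3.7232
     = 51.2005 + 255.6734
     = 306.8739 Nm


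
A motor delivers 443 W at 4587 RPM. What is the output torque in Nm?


omega = 4587 * 2*pi/60 = 480.3495 rad/s
tau = P / omega = 443 / 480.3495
= 0.9222 Nm


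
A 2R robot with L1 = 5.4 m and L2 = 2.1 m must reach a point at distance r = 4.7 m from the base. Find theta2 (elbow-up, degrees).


cos(theta2) = (r^2 - L1^2 - L2^2) / (2*L1*L2)
cos(theta2) = (22.09 - 29.16 - 4.41) / 22.68
cos(theta2) = -0.506173
theta2 = 120.4092 degrees


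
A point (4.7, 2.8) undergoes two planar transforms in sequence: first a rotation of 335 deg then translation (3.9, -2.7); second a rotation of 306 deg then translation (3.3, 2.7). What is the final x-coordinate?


After transform 1:
x1 = cos(335)*4.7 - sin(335)*2.8 + 3.9 = 9.343
y1 = sin(335)*4.7 + cos(335)*2.8 + -2.7 = -2.1486
After transform 2:
x2 = cos(306)*9.343 - sin(306)*-2.1486 + 3.3
= 7.0534


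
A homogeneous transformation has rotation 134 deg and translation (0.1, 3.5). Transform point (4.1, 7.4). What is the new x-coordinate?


x' = cos(theta)*px - sin(theta)*py + tx
= -0.6947*4.1 - 0.7193*7.4 + 0.1
= -8.0712


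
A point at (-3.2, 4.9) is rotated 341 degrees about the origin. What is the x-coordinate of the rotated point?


x' = x*cos(theta) - y*sin(theta)
cos(341 deg) = 0.9455, sin(341 deg) = -0.3256
x' = -3.2 * 0.9455 - 4.9 * -0.3256
= -3.0257 - -1.5953
= -1.4304


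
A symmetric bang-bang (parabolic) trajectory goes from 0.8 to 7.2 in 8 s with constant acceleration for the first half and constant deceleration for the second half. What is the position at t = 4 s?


Symmetric rest-to-rest: each phase covers (pf-p0)/2 in time T/2. 0.5*a*(T/2)^2 = (pf-p0)/2 => a = 4*(pf-p0)/T^2
a = 4*(7.2-0.8)/8^2 = 0.4
t = 4 is in the acceleration phase (t <= T/2).
p = p0 + 0.5*a*t^2 = 0.8 + 0.5*0.4*4^2
= 4.0


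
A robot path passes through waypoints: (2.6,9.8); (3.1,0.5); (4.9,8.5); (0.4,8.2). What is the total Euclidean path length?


Segment lengths:
  seg1 = sqrt((0.5)^2 + (-9.3)^2) = 9.3134
  seg2 = sqrt((1.8)^2 + (8.0)^2) = 8.2
  seg3 = sqrt((-4.5)^2 + (-0.3)^2) = 4.51
Total = 22.0234


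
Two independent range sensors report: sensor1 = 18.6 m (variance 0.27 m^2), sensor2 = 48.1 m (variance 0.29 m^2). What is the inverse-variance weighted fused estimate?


w1 = (1/var1) / (1/var1 + 1/var2)
   = 3.7037 / (3.7037 + 3.4483) = 0.5179
w2 = 1 - w1 = 0.4821
fused = w1*s1 + w2*s2 = 9.6321 + 23.1911
= 32.8232 m


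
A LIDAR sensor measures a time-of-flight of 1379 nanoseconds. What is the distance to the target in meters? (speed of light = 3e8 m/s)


tof = 1379 ns = 1.379e-06 s
dist = c * tof / 2
= 3e8 * 1.379e-06 / 2
= 206.85 m


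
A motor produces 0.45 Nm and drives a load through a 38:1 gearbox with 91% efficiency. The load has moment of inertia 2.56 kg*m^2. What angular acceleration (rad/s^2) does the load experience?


tau_out = tau_motor * N * eta
= 0.45 * 38 * 0.91 = 15.561 Nm
alpha = tau_out / I = 15.561 / 2.56
= 6.0785 rad/s^2


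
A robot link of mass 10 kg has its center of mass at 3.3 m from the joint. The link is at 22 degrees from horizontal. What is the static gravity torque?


tau = m*g*L*cos(angle)
= 10 * 9.81 * 3.3 * cos(22 deg)
= 10 * 9.81 * 3.3 * 0.9272
= 300.1572 Nm


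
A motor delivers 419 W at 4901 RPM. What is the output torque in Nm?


omega = 4901 * 2*pi/60 = 513.2315 rad/s
tau = P / omega = 419 / 513.2315
= 0.8164 Nm


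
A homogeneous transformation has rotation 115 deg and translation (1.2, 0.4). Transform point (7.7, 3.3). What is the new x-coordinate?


x' = cos(theta)*px - sin(theta)*py + tx
= -0.4226*7.7 - 0.9063*3.3 + 1.2
= -5.045


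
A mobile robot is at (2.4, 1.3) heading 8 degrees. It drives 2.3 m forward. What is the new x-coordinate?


x_new = x0 + d*cos(theta)
= 2.4 + 2.3*cos(8)
= 2.4 + 2.2776
= 4.6776


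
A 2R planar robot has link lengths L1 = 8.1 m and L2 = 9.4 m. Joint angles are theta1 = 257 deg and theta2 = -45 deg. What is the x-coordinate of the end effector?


Convert angles to radians: theta1 = 4.4855, theta2 = -0.7854
x = L1*cos(theta1) + L2*cos(theta1+theta2)
x = -1.8221 + -7.9717
x = -9.7938


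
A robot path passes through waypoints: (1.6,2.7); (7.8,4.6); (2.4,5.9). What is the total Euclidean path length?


Segment lengths:
  seg1 = sqrt((6.2)^2 + (1.9)^2) = 6.4846
  seg2 = sqrt((-5.4)^2 + (1.3)^2) = 5.5543
Total = 12.0389


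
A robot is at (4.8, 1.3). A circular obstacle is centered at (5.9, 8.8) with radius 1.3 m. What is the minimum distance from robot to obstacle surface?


center_dist = sqrt((4.8-5.9)^2 + (1.3-8.8)^2)
= sqrt(1.21 + 56.25)
= 7.5802
min_dist = center_dist - radius = 7.5802 - 1.3 = 6.2802 m


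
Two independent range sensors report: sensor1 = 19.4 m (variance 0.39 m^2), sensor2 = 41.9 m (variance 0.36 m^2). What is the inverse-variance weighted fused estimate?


w1 = (1/var1) / (1/var1 + 1/var2)
   = 2.5641 / (2.5641 + 2.7778) = 0.48
w2 = 1 - w1 = 0.52
fused = w1*s1 + w2*s2 = 9.312 + 21.788
= 31.1 m


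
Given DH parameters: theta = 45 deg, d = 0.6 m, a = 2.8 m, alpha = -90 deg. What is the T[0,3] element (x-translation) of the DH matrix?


T[0,3] = a * cos(theta)
= 2.8 * cos(45 deg)
= 2.8 * 0.7071
= 1.9799


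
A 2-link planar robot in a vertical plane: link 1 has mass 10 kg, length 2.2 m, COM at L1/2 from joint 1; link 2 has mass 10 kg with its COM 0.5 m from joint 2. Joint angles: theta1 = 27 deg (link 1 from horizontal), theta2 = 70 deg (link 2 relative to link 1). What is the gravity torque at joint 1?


Horizontal distance from joint 1 to link-1 COM:
  x_c1 = (L1/2)*cos(t1) = 1.1 * 0.891 = 0.9801 m
Horizontal distance from joint 1 to link-2 COM:
  x_c2 = L1*cos(t1) + Lc2*cos(t1+t2)
       = 2.2*0.891 + 0.5*-0.1219 = 1.8993 m
tau1 = m1*g*x_c1 + m2*g*x_c2
     = 10*9.81*0.9801 + 10*9.81*1.8993
     = 96.1485 + 186.3193
     = 282.4679 Nm


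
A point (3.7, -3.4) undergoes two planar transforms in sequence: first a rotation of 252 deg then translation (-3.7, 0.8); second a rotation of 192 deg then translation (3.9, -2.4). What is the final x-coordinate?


After transform 1:
x1 = cos(252)*3.7 - sin(252)*-3.4 + -3.7 = -8.077
y1 = sin(252)*3.7 + cos(252)*-3.4 + 0.8 = -1.6683
After transform 2:
x2 = cos(192)*-8.077 - sin(192)*-1.6683 + 3.9
= 11.4536


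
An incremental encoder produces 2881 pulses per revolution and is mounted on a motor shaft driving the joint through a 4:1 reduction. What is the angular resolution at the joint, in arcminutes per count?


counts per rev = 2881
effective counts at joint = 2881 * 4 = 11524
resolution = 360*60 / 11524
= 1.8743 arcmin/count


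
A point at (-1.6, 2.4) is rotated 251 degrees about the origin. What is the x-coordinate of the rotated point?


x' = x*cos(theta) - y*sin(theta)
cos(251 deg) = -0.3256, sin(251 deg) = -0.9455
x' = -1.6 * -0.3256 - 2.4 * -0.9455
= 0.5209 - -2.2692
= 2.7902


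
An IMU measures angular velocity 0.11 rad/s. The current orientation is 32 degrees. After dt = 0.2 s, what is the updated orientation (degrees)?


delta_theta = w * dt = 0.11 * 0.2 = 0.022 rad
= 1.2605 deg
theta_new = 32 + 1.2605 = 33.2605 deg


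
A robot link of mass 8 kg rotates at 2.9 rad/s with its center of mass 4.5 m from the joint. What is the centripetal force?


F = m * omega^2 * r
= 8 * 2.9^2 * 4.5
= 8 * 8.41 * 4.5
= 302.76 N


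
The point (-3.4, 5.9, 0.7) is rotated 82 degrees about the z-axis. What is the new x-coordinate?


Rotation about z-axis: x' = x*cos(theta) - y*sin(theta)
= -3.4 * 0.1392 - 5.9 * 0.9903
= -6.3158


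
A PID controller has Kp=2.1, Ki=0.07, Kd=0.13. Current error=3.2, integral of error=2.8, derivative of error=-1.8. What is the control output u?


u = Kp*e + Ki*int(e) + Kd*de/dt
= 2.1*3.2 + 0.07*2.8 + 0.13*(-1.8)
= 6.72 + 0.196 + -0.234
= 6.682


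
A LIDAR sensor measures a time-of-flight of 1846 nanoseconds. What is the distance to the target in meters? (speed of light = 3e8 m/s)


tof = 1846 ns = 1.846e-06 s
dist = c * tof / 2
= 3e8 * 1.846e-06 / 2
= 276.9 m


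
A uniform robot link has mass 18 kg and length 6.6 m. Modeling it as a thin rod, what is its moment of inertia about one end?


I = (1/3) * m * L^2
= (1/3) * 18 * 6.6^2
= 0.333333 * 18 * 43.56
= 261.36 kg*m^2


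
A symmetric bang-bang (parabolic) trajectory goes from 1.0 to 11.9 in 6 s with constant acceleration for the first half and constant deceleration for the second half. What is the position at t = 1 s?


Symmetric rest-to-rest: each phase covers (pf-p0)/2 in time T/2. 0.5*a*(T/2)^2 = (pf-p0)/2 => a = 4*(pf-p0)/T^2
a = 4*(11.9-1.0)/6^2 = 1.2111
t = 1 is in the acceleration phase (t <= T/2).
p = p0 + 0.5*a*t^2 = 1.0 + 0.5*1.2111*1^2
= 1.6056


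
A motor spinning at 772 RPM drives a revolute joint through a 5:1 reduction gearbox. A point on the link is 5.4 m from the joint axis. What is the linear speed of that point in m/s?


omega_motor = 772 * 2*pi/60 = 80.8437 rad/s
omega_joint = omega_motor / 5 = 16.1687 rad/s
v = omega_joint * r = 16.1687 * 5.4
= 87.3111 m/s


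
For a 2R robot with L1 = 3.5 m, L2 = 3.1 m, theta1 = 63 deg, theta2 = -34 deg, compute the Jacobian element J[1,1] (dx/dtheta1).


J[1,1] = -L1*sin(t1) - L2*sin(t1+t2)
= -3.5*sin(63) - 3.1*sin(29)
= -4.6214


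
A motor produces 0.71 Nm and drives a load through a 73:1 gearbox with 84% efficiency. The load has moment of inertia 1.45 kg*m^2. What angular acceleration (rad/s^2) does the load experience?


tau_out = tau_motor * N * eta
= 0.71 * 73 * 0.84 = 43.5372 Nm
alpha = tau_out / I = 43.5372 / 1.45
= 30.0257 rad/s^2


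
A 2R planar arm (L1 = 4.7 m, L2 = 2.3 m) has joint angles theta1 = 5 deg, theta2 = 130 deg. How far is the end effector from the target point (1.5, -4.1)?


End effector via forward kinematics:
x = L1*cos(t1) + L2*cos(t1+t2) = 3.0558
y = L1*sin(t1) + L2*sin(t1+t2) = 2.036
Distance to target:
d = sqrt((1.5 - 3.0558)^2 + (-4.1 - 2.036)^2)
= sqrt(2.4204 + 37.6502)
= 6.3301 m


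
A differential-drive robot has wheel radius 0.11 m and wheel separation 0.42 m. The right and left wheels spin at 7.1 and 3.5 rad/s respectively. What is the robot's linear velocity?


vR = r*wR = 0.11*7.1 = 0.781 m/s
vL = r*wL = 0.11*3.5 = 0.385 m/s
v = (vR+vL)/2 = 0.583 m/s
omega = (vR-vL)/L = 0.9429 rad/s
linear velocity = 0.583 m/s


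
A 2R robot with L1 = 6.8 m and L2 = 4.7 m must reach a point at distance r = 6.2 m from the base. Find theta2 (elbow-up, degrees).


cos(theta2) = (r^2 - L1^2 - L2^2) / (2*L1*L2)
cos(theta2) = (38.44 - 46.24 - 22.09) / 63.92
cos(theta2) = -0.467616
theta2 = 117.8796 degrees


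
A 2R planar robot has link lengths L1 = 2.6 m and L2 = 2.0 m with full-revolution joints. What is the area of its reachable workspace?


r_max = L1 + L2 = 4.6 m
r_min = |L1 - L2| = 0.6 m
Area = pi*(r_max^2 - r_min^2)
= pi*(21.16 - 0.36)
= pi * 20.8
= 65.3451 m^2


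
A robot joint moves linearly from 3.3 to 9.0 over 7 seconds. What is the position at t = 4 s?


s = t/T = 4/7 = 0.5714
p(t) = p0 + (pf-p0)*s
= 3.3 + (9.0 - 3.3) * 0.5714
= 6.5571


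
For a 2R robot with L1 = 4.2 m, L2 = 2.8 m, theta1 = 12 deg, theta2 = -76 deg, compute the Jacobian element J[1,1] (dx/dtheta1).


J[1,1] = -L1*sin(t1) - L2*sin(t1+t2)
= -4.2*sin(12) - 2.8*sin(-64)
= 1.6434


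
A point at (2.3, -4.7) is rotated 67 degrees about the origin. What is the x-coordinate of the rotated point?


x' = x*cos(theta) - y*sin(theta)
cos(67 deg) = 0.3907, sin(67 deg) = 0.9205
x' = 2.3 * 0.3907 - -4.7 * 0.9205
= 0.8987 - -4.3264
= 5.2251


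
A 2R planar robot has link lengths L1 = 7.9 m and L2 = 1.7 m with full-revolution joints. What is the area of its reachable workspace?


r_max = L1 + L2 = 9.6 m
r_min = |L1 - L2| = 6.2 m
Area = pi*(r_max^2 - r_min^2)
= pi*(92.16 - 38.44)
= pi * 53.72
= 168.7664 m^2


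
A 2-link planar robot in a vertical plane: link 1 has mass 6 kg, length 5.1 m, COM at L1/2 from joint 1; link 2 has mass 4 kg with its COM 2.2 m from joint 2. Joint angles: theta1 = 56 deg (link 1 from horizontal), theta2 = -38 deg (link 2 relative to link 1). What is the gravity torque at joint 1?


Horizontal distance from joint 1 to link-1 COM:
  x_c1 = (L1/2)*cos(t1) = 2.55 * 0.5592 = 1.4259 m
Horizontal distance from joint 1 to link-2 COM:
  x_c2 = L1*cos(t1) + Lc2*cos(t1+t2)
       = 5.1*0.5592 + 2.2*0.9511 = 4.9442 m
tau1 = m1*g*x_c1 + m2*g*x_c2
     = 6*9.81*1.4259 + 4*9.81*4.9442
     = 83.9309 + 194.0107
     = 277.9417 Nm


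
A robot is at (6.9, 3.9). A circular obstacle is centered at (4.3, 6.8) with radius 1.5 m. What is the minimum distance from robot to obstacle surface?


center_dist = sqrt((6.9-4.3)^2 + (3.9-6.8)^2)
= sqrt(6.76 + 8.41)
= 3.8949
min_dist = center_dist - radius = 3.8949 - 1.5 = 2.3949 m


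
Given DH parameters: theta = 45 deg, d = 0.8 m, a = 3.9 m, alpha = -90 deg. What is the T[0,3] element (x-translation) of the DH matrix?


T[0,3] = a * cos(theta)
= 3.9 * cos(45 deg)
= 3.9 * 0.7071
= 2.7577


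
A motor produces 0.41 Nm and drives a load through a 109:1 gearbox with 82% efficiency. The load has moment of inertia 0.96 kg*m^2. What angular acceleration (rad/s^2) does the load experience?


tau_out = tau_motor * N * eta
= 0.41 * 109 * 0.82 = 36.6458 Nm
alpha = tau_out / I = 36.6458 / 0.96
= 38.1727 rad/s^2


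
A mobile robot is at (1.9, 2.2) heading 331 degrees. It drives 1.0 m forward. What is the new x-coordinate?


x_new = x0 + d*cos(theta)
= 1.9 + 1.0*cos(331)
= 1.9 + 0.8746
= 2.7746


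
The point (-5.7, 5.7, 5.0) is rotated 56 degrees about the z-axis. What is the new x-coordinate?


Rotation about z-axis: x' = x*cos(theta) - y*sin(theta)
= -5.7 * 0.5592 - 5.7 * 0.829
= -7.9129


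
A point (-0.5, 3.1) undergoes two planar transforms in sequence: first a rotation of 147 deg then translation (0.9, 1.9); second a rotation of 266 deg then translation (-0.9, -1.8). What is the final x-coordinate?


After transform 1:
x1 = cos(147)*-0.5 - sin(147)*3.1 + 0.9 = -0.369
y1 = sin(147)*-0.5 + cos(147)*3.1 + 1.9 = -0.9722
After transform 2:
x2 = cos(266)*-0.369 - sin(266)*-0.9722 + -0.9
= -1.8441


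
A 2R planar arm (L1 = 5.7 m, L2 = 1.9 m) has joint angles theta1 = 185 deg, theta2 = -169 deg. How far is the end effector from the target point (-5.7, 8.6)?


End effector via forward kinematics:
x = L1*cos(t1) + L2*cos(t1+t2) = -3.8519
y = L1*sin(t1) + L2*sin(t1+t2) = 0.0269
Distance to target:
d = sqrt((-5.7 - -3.8519)^2 + (8.6 - 0.0269)^2)
= sqrt(3.4154 + 73.4976)
= 8.77 m


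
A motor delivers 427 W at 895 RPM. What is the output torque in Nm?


omega = 895 * 2*pi/60 = 93.7242 rad/s
tau = P / omega = 427 / 93.7242
= 4.5559 Nm


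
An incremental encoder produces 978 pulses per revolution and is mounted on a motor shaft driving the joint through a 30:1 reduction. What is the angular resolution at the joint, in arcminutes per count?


counts per rev = 978
effective counts at joint = 978 * 30 = 29340
resolution = 360*60 / 29340
= 0.7362 arcmin/count


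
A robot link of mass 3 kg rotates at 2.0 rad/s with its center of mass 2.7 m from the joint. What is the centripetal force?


F = m * omega^2 * r
= 3 * 2.0^2 * 2.7
= 3 * 4.0 * 2.7
= 32.4 N


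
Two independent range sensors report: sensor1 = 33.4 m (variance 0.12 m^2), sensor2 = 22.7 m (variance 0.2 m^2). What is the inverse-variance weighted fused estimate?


w1 = (1/var1) / (1/var1 + 1/var2)
   = 8.3333 / (8.3333 + 5.0) = 0.625
w2 = 1 - w1 = 0.375
fused = w1*s1 + w2*s2 = 20.875 + 8.5125
= 29.3875 m


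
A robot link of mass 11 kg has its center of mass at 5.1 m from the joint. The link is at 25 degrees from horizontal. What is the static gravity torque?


tau = m*g*L*cos(angle)
= 11 * 9.81 * 5.1 * cos(25 deg)
= 11 * 9.81 * 5.1 * 0.9063
= 498.7783 Nm


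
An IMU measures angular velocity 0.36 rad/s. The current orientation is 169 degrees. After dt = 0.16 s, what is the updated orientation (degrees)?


delta_theta = w * dt = 0.36 * 0.16 = 0.0576 rad
= 3.3002 deg
theta_new = 169 + 3.3002 = 172.3002 deg
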